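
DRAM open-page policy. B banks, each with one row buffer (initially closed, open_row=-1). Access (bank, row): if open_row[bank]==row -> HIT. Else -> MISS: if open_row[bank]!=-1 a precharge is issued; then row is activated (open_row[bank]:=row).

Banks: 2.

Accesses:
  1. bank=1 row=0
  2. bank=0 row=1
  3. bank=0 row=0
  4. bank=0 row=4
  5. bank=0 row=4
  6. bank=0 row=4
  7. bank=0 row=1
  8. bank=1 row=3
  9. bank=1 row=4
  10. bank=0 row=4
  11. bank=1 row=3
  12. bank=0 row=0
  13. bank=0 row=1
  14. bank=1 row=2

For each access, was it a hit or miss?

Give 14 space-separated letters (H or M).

Answer: M M M M H H M M M M M M M M

Derivation:
Acc 1: bank1 row0 -> MISS (open row0); precharges=0
Acc 2: bank0 row1 -> MISS (open row1); precharges=0
Acc 3: bank0 row0 -> MISS (open row0); precharges=1
Acc 4: bank0 row4 -> MISS (open row4); precharges=2
Acc 5: bank0 row4 -> HIT
Acc 6: bank0 row4 -> HIT
Acc 7: bank0 row1 -> MISS (open row1); precharges=3
Acc 8: bank1 row3 -> MISS (open row3); precharges=4
Acc 9: bank1 row4 -> MISS (open row4); precharges=5
Acc 10: bank0 row4 -> MISS (open row4); precharges=6
Acc 11: bank1 row3 -> MISS (open row3); precharges=7
Acc 12: bank0 row0 -> MISS (open row0); precharges=8
Acc 13: bank0 row1 -> MISS (open row1); precharges=9
Acc 14: bank1 row2 -> MISS (open row2); precharges=10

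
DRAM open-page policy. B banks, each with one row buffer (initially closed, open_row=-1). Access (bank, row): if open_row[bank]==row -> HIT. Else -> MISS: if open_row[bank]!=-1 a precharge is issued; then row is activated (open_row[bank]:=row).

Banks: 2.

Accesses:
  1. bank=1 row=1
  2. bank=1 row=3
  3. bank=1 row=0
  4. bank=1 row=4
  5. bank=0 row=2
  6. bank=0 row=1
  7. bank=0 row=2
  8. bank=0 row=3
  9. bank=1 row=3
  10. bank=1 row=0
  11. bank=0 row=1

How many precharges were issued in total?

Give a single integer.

Acc 1: bank1 row1 -> MISS (open row1); precharges=0
Acc 2: bank1 row3 -> MISS (open row3); precharges=1
Acc 3: bank1 row0 -> MISS (open row0); precharges=2
Acc 4: bank1 row4 -> MISS (open row4); precharges=3
Acc 5: bank0 row2 -> MISS (open row2); precharges=3
Acc 6: bank0 row1 -> MISS (open row1); precharges=4
Acc 7: bank0 row2 -> MISS (open row2); precharges=5
Acc 8: bank0 row3 -> MISS (open row3); precharges=6
Acc 9: bank1 row3 -> MISS (open row3); precharges=7
Acc 10: bank1 row0 -> MISS (open row0); precharges=8
Acc 11: bank0 row1 -> MISS (open row1); precharges=9

Answer: 9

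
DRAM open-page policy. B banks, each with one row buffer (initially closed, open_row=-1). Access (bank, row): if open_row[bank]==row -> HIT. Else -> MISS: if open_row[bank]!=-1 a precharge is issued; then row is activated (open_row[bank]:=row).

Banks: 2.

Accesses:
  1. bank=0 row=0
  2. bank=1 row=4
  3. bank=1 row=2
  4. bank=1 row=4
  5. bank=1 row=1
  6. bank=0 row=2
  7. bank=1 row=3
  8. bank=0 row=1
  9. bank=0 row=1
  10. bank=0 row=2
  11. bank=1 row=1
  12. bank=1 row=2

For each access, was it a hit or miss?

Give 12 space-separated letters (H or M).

Answer: M M M M M M M M H M M M

Derivation:
Acc 1: bank0 row0 -> MISS (open row0); precharges=0
Acc 2: bank1 row4 -> MISS (open row4); precharges=0
Acc 3: bank1 row2 -> MISS (open row2); precharges=1
Acc 4: bank1 row4 -> MISS (open row4); precharges=2
Acc 5: bank1 row1 -> MISS (open row1); precharges=3
Acc 6: bank0 row2 -> MISS (open row2); precharges=4
Acc 7: bank1 row3 -> MISS (open row3); precharges=5
Acc 8: bank0 row1 -> MISS (open row1); precharges=6
Acc 9: bank0 row1 -> HIT
Acc 10: bank0 row2 -> MISS (open row2); precharges=7
Acc 11: bank1 row1 -> MISS (open row1); precharges=8
Acc 12: bank1 row2 -> MISS (open row2); precharges=9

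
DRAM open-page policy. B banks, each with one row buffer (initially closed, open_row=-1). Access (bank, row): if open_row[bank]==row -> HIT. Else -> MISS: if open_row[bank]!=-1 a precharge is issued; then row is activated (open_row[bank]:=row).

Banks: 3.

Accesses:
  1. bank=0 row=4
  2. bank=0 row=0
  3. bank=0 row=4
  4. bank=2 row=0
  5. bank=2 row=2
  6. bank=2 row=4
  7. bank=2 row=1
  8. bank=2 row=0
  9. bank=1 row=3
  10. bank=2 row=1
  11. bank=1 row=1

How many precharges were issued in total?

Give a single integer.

Answer: 8

Derivation:
Acc 1: bank0 row4 -> MISS (open row4); precharges=0
Acc 2: bank0 row0 -> MISS (open row0); precharges=1
Acc 3: bank0 row4 -> MISS (open row4); precharges=2
Acc 4: bank2 row0 -> MISS (open row0); precharges=2
Acc 5: bank2 row2 -> MISS (open row2); precharges=3
Acc 6: bank2 row4 -> MISS (open row4); precharges=4
Acc 7: bank2 row1 -> MISS (open row1); precharges=5
Acc 8: bank2 row0 -> MISS (open row0); precharges=6
Acc 9: bank1 row3 -> MISS (open row3); precharges=6
Acc 10: bank2 row1 -> MISS (open row1); precharges=7
Acc 11: bank1 row1 -> MISS (open row1); precharges=8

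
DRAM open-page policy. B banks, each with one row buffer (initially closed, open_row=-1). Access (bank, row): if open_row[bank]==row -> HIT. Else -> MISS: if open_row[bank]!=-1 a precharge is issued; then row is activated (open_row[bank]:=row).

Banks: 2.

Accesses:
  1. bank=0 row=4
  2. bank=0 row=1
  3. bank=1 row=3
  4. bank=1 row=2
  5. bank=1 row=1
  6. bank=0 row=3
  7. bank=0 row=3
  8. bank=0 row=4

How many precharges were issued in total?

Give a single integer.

Answer: 5

Derivation:
Acc 1: bank0 row4 -> MISS (open row4); precharges=0
Acc 2: bank0 row1 -> MISS (open row1); precharges=1
Acc 3: bank1 row3 -> MISS (open row3); precharges=1
Acc 4: bank1 row2 -> MISS (open row2); precharges=2
Acc 5: bank1 row1 -> MISS (open row1); precharges=3
Acc 6: bank0 row3 -> MISS (open row3); precharges=4
Acc 7: bank0 row3 -> HIT
Acc 8: bank0 row4 -> MISS (open row4); precharges=5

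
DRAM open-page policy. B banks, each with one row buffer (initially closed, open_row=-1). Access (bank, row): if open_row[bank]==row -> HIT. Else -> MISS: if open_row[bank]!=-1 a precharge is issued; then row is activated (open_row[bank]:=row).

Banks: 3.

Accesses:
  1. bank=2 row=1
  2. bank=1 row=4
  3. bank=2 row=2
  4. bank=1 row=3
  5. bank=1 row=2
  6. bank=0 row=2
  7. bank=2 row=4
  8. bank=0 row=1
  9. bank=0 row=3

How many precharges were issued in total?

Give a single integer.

Acc 1: bank2 row1 -> MISS (open row1); precharges=0
Acc 2: bank1 row4 -> MISS (open row4); precharges=0
Acc 3: bank2 row2 -> MISS (open row2); precharges=1
Acc 4: bank1 row3 -> MISS (open row3); precharges=2
Acc 5: bank1 row2 -> MISS (open row2); precharges=3
Acc 6: bank0 row2 -> MISS (open row2); precharges=3
Acc 7: bank2 row4 -> MISS (open row4); precharges=4
Acc 8: bank0 row1 -> MISS (open row1); precharges=5
Acc 9: bank0 row3 -> MISS (open row3); precharges=6

Answer: 6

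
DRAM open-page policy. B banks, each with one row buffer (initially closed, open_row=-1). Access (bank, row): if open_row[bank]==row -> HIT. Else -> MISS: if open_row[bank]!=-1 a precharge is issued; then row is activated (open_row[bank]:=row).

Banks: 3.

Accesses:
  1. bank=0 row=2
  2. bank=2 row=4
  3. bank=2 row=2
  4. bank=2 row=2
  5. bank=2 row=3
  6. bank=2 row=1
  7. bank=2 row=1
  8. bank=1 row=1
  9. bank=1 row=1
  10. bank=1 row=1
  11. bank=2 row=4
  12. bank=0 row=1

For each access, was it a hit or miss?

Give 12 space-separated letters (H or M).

Answer: M M M H M M H M H H M M

Derivation:
Acc 1: bank0 row2 -> MISS (open row2); precharges=0
Acc 2: bank2 row4 -> MISS (open row4); precharges=0
Acc 3: bank2 row2 -> MISS (open row2); precharges=1
Acc 4: bank2 row2 -> HIT
Acc 5: bank2 row3 -> MISS (open row3); precharges=2
Acc 6: bank2 row1 -> MISS (open row1); precharges=3
Acc 7: bank2 row1 -> HIT
Acc 8: bank1 row1 -> MISS (open row1); precharges=3
Acc 9: bank1 row1 -> HIT
Acc 10: bank1 row1 -> HIT
Acc 11: bank2 row4 -> MISS (open row4); precharges=4
Acc 12: bank0 row1 -> MISS (open row1); precharges=5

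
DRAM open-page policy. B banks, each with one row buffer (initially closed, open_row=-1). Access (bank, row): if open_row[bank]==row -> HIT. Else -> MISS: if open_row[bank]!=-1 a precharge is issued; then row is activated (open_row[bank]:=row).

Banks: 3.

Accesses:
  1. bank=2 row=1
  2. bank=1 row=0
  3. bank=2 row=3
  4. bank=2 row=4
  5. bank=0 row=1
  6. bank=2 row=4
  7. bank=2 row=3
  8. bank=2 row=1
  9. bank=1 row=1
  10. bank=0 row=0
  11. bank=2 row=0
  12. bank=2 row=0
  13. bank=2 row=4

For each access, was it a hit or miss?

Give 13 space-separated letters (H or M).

Answer: M M M M M H M M M M M H M

Derivation:
Acc 1: bank2 row1 -> MISS (open row1); precharges=0
Acc 2: bank1 row0 -> MISS (open row0); precharges=0
Acc 3: bank2 row3 -> MISS (open row3); precharges=1
Acc 4: bank2 row4 -> MISS (open row4); precharges=2
Acc 5: bank0 row1 -> MISS (open row1); precharges=2
Acc 6: bank2 row4 -> HIT
Acc 7: bank2 row3 -> MISS (open row3); precharges=3
Acc 8: bank2 row1 -> MISS (open row1); precharges=4
Acc 9: bank1 row1 -> MISS (open row1); precharges=5
Acc 10: bank0 row0 -> MISS (open row0); precharges=6
Acc 11: bank2 row0 -> MISS (open row0); precharges=7
Acc 12: bank2 row0 -> HIT
Acc 13: bank2 row4 -> MISS (open row4); precharges=8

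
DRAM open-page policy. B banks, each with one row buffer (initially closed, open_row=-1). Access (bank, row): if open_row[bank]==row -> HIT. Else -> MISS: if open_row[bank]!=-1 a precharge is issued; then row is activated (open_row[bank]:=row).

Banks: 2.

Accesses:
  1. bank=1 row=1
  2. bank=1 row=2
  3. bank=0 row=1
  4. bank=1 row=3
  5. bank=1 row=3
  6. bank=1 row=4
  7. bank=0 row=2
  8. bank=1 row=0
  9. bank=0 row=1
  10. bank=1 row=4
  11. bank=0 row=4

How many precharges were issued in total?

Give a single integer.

Answer: 8

Derivation:
Acc 1: bank1 row1 -> MISS (open row1); precharges=0
Acc 2: bank1 row2 -> MISS (open row2); precharges=1
Acc 3: bank0 row1 -> MISS (open row1); precharges=1
Acc 4: bank1 row3 -> MISS (open row3); precharges=2
Acc 5: bank1 row3 -> HIT
Acc 6: bank1 row4 -> MISS (open row4); precharges=3
Acc 7: bank0 row2 -> MISS (open row2); precharges=4
Acc 8: bank1 row0 -> MISS (open row0); precharges=5
Acc 9: bank0 row1 -> MISS (open row1); precharges=6
Acc 10: bank1 row4 -> MISS (open row4); precharges=7
Acc 11: bank0 row4 -> MISS (open row4); precharges=8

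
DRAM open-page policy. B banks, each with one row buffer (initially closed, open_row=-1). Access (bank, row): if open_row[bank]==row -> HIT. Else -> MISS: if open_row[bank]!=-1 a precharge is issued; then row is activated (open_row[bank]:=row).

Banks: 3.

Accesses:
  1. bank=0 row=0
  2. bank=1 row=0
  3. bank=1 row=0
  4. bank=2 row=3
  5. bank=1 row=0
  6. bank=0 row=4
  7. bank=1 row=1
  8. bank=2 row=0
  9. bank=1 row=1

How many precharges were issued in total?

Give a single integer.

Acc 1: bank0 row0 -> MISS (open row0); precharges=0
Acc 2: bank1 row0 -> MISS (open row0); precharges=0
Acc 3: bank1 row0 -> HIT
Acc 4: bank2 row3 -> MISS (open row3); precharges=0
Acc 5: bank1 row0 -> HIT
Acc 6: bank0 row4 -> MISS (open row4); precharges=1
Acc 7: bank1 row1 -> MISS (open row1); precharges=2
Acc 8: bank2 row0 -> MISS (open row0); precharges=3
Acc 9: bank1 row1 -> HIT

Answer: 3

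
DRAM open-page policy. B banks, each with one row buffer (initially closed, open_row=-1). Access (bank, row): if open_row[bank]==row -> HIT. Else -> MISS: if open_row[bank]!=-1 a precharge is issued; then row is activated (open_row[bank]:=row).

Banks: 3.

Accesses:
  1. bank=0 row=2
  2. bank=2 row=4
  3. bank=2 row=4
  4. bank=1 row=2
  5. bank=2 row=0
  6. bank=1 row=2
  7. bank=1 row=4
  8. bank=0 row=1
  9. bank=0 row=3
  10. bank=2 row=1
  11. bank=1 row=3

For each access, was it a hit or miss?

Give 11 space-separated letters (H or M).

Answer: M M H M M H M M M M M

Derivation:
Acc 1: bank0 row2 -> MISS (open row2); precharges=0
Acc 2: bank2 row4 -> MISS (open row4); precharges=0
Acc 3: bank2 row4 -> HIT
Acc 4: bank1 row2 -> MISS (open row2); precharges=0
Acc 5: bank2 row0 -> MISS (open row0); precharges=1
Acc 6: bank1 row2 -> HIT
Acc 7: bank1 row4 -> MISS (open row4); precharges=2
Acc 8: bank0 row1 -> MISS (open row1); precharges=3
Acc 9: bank0 row3 -> MISS (open row3); precharges=4
Acc 10: bank2 row1 -> MISS (open row1); precharges=5
Acc 11: bank1 row3 -> MISS (open row3); precharges=6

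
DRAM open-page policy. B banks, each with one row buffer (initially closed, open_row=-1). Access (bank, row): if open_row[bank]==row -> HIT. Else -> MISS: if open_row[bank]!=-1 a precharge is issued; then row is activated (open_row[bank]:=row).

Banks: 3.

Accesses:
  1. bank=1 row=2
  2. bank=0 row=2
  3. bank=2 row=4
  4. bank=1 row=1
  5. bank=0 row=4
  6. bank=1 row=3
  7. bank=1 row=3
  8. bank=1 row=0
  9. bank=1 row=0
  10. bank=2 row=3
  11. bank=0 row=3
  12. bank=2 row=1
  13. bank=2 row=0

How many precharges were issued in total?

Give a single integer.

Acc 1: bank1 row2 -> MISS (open row2); precharges=0
Acc 2: bank0 row2 -> MISS (open row2); precharges=0
Acc 3: bank2 row4 -> MISS (open row4); precharges=0
Acc 4: bank1 row1 -> MISS (open row1); precharges=1
Acc 5: bank0 row4 -> MISS (open row4); precharges=2
Acc 6: bank1 row3 -> MISS (open row3); precharges=3
Acc 7: bank1 row3 -> HIT
Acc 8: bank1 row0 -> MISS (open row0); precharges=4
Acc 9: bank1 row0 -> HIT
Acc 10: bank2 row3 -> MISS (open row3); precharges=5
Acc 11: bank0 row3 -> MISS (open row3); precharges=6
Acc 12: bank2 row1 -> MISS (open row1); precharges=7
Acc 13: bank2 row0 -> MISS (open row0); precharges=8

Answer: 8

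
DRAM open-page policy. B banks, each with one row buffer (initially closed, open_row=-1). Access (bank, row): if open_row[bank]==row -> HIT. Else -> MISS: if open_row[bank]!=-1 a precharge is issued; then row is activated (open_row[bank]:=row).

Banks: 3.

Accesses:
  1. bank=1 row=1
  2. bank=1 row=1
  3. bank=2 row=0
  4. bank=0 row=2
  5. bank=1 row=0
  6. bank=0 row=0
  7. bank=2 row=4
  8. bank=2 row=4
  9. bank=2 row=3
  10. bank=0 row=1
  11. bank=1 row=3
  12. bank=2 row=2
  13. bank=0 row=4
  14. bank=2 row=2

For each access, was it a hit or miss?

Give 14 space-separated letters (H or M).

Acc 1: bank1 row1 -> MISS (open row1); precharges=0
Acc 2: bank1 row1 -> HIT
Acc 3: bank2 row0 -> MISS (open row0); precharges=0
Acc 4: bank0 row2 -> MISS (open row2); precharges=0
Acc 5: bank1 row0 -> MISS (open row0); precharges=1
Acc 6: bank0 row0 -> MISS (open row0); precharges=2
Acc 7: bank2 row4 -> MISS (open row4); precharges=3
Acc 8: bank2 row4 -> HIT
Acc 9: bank2 row3 -> MISS (open row3); precharges=4
Acc 10: bank0 row1 -> MISS (open row1); precharges=5
Acc 11: bank1 row3 -> MISS (open row3); precharges=6
Acc 12: bank2 row2 -> MISS (open row2); precharges=7
Acc 13: bank0 row4 -> MISS (open row4); precharges=8
Acc 14: bank2 row2 -> HIT

Answer: M H M M M M M H M M M M M H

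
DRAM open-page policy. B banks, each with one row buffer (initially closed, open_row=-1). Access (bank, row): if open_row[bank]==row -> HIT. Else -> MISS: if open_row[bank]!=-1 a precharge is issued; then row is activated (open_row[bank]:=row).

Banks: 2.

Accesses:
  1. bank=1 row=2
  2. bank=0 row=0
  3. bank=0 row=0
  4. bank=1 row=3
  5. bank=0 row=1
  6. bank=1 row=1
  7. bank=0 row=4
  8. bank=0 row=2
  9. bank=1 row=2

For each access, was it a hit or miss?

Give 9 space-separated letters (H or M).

Acc 1: bank1 row2 -> MISS (open row2); precharges=0
Acc 2: bank0 row0 -> MISS (open row0); precharges=0
Acc 3: bank0 row0 -> HIT
Acc 4: bank1 row3 -> MISS (open row3); precharges=1
Acc 5: bank0 row1 -> MISS (open row1); precharges=2
Acc 6: bank1 row1 -> MISS (open row1); precharges=3
Acc 7: bank0 row4 -> MISS (open row4); precharges=4
Acc 8: bank0 row2 -> MISS (open row2); precharges=5
Acc 9: bank1 row2 -> MISS (open row2); precharges=6

Answer: M M H M M M M M M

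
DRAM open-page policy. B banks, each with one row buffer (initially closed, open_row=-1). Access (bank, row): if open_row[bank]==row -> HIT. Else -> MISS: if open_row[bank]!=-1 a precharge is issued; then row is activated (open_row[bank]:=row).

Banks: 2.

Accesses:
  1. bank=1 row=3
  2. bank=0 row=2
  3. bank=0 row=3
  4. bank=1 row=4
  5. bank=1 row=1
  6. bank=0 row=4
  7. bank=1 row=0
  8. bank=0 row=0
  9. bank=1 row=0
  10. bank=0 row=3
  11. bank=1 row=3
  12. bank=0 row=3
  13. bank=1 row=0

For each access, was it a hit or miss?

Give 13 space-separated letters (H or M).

Acc 1: bank1 row3 -> MISS (open row3); precharges=0
Acc 2: bank0 row2 -> MISS (open row2); precharges=0
Acc 3: bank0 row3 -> MISS (open row3); precharges=1
Acc 4: bank1 row4 -> MISS (open row4); precharges=2
Acc 5: bank1 row1 -> MISS (open row1); precharges=3
Acc 6: bank0 row4 -> MISS (open row4); precharges=4
Acc 7: bank1 row0 -> MISS (open row0); precharges=5
Acc 8: bank0 row0 -> MISS (open row0); precharges=6
Acc 9: bank1 row0 -> HIT
Acc 10: bank0 row3 -> MISS (open row3); precharges=7
Acc 11: bank1 row3 -> MISS (open row3); precharges=8
Acc 12: bank0 row3 -> HIT
Acc 13: bank1 row0 -> MISS (open row0); precharges=9

Answer: M M M M M M M M H M M H M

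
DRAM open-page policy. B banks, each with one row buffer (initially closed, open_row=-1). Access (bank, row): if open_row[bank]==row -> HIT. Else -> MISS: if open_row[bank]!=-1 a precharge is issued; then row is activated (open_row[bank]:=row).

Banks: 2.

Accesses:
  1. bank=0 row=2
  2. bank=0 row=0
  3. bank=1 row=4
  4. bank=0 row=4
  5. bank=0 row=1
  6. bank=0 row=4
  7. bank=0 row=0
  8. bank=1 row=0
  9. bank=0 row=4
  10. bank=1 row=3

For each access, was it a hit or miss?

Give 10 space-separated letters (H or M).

Answer: M M M M M M M M M M

Derivation:
Acc 1: bank0 row2 -> MISS (open row2); precharges=0
Acc 2: bank0 row0 -> MISS (open row0); precharges=1
Acc 3: bank1 row4 -> MISS (open row4); precharges=1
Acc 4: bank0 row4 -> MISS (open row4); precharges=2
Acc 5: bank0 row1 -> MISS (open row1); precharges=3
Acc 6: bank0 row4 -> MISS (open row4); precharges=4
Acc 7: bank0 row0 -> MISS (open row0); precharges=5
Acc 8: bank1 row0 -> MISS (open row0); precharges=6
Acc 9: bank0 row4 -> MISS (open row4); precharges=7
Acc 10: bank1 row3 -> MISS (open row3); precharges=8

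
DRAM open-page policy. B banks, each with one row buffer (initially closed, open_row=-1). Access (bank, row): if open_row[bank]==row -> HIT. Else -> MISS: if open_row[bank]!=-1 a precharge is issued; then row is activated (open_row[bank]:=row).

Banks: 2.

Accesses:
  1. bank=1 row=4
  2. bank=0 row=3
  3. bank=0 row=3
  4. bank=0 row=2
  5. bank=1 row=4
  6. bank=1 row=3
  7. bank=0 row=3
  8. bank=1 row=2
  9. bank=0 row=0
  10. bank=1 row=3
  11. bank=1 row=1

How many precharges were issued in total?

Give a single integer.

Acc 1: bank1 row4 -> MISS (open row4); precharges=0
Acc 2: bank0 row3 -> MISS (open row3); precharges=0
Acc 3: bank0 row3 -> HIT
Acc 4: bank0 row2 -> MISS (open row2); precharges=1
Acc 5: bank1 row4 -> HIT
Acc 6: bank1 row3 -> MISS (open row3); precharges=2
Acc 7: bank0 row3 -> MISS (open row3); precharges=3
Acc 8: bank1 row2 -> MISS (open row2); precharges=4
Acc 9: bank0 row0 -> MISS (open row0); precharges=5
Acc 10: bank1 row3 -> MISS (open row3); precharges=6
Acc 11: bank1 row1 -> MISS (open row1); precharges=7

Answer: 7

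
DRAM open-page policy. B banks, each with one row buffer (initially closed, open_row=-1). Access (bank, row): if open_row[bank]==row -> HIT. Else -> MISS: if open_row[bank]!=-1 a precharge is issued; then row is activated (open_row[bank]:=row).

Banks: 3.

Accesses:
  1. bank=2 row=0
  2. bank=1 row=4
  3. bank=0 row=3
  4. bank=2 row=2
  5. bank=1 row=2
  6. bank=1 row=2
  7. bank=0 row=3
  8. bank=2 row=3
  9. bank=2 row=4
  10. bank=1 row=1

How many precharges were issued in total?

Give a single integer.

Acc 1: bank2 row0 -> MISS (open row0); precharges=0
Acc 2: bank1 row4 -> MISS (open row4); precharges=0
Acc 3: bank0 row3 -> MISS (open row3); precharges=0
Acc 4: bank2 row2 -> MISS (open row2); precharges=1
Acc 5: bank1 row2 -> MISS (open row2); precharges=2
Acc 6: bank1 row2 -> HIT
Acc 7: bank0 row3 -> HIT
Acc 8: bank2 row3 -> MISS (open row3); precharges=3
Acc 9: bank2 row4 -> MISS (open row4); precharges=4
Acc 10: bank1 row1 -> MISS (open row1); precharges=5

Answer: 5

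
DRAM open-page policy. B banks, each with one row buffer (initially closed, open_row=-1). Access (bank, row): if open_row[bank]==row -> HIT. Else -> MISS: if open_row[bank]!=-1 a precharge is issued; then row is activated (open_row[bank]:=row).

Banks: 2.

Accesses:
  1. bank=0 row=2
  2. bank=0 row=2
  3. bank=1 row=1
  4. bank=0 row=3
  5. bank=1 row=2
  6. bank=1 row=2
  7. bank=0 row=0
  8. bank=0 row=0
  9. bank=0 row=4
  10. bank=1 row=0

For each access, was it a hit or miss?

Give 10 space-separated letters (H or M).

Acc 1: bank0 row2 -> MISS (open row2); precharges=0
Acc 2: bank0 row2 -> HIT
Acc 3: bank1 row1 -> MISS (open row1); precharges=0
Acc 4: bank0 row3 -> MISS (open row3); precharges=1
Acc 5: bank1 row2 -> MISS (open row2); precharges=2
Acc 6: bank1 row2 -> HIT
Acc 7: bank0 row0 -> MISS (open row0); precharges=3
Acc 8: bank0 row0 -> HIT
Acc 9: bank0 row4 -> MISS (open row4); precharges=4
Acc 10: bank1 row0 -> MISS (open row0); precharges=5

Answer: M H M M M H M H M M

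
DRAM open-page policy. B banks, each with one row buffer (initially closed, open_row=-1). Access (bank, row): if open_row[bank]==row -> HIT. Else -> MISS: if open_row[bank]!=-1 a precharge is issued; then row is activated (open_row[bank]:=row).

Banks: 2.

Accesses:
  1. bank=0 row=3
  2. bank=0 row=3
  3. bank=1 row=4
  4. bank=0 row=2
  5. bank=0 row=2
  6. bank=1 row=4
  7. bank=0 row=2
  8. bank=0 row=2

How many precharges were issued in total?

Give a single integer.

Answer: 1

Derivation:
Acc 1: bank0 row3 -> MISS (open row3); precharges=0
Acc 2: bank0 row3 -> HIT
Acc 3: bank1 row4 -> MISS (open row4); precharges=0
Acc 4: bank0 row2 -> MISS (open row2); precharges=1
Acc 5: bank0 row2 -> HIT
Acc 6: bank1 row4 -> HIT
Acc 7: bank0 row2 -> HIT
Acc 8: bank0 row2 -> HIT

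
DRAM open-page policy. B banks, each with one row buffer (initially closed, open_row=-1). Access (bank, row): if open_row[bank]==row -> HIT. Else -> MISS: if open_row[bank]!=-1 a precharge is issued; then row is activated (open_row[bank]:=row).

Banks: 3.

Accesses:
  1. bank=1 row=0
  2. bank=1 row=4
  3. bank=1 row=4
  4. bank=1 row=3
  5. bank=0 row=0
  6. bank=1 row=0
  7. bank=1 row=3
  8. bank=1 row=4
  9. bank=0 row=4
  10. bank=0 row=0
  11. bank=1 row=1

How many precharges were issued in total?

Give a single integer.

Answer: 8

Derivation:
Acc 1: bank1 row0 -> MISS (open row0); precharges=0
Acc 2: bank1 row4 -> MISS (open row4); precharges=1
Acc 3: bank1 row4 -> HIT
Acc 4: bank1 row3 -> MISS (open row3); precharges=2
Acc 5: bank0 row0 -> MISS (open row0); precharges=2
Acc 6: bank1 row0 -> MISS (open row0); precharges=3
Acc 7: bank1 row3 -> MISS (open row3); precharges=4
Acc 8: bank1 row4 -> MISS (open row4); precharges=5
Acc 9: bank0 row4 -> MISS (open row4); precharges=6
Acc 10: bank0 row0 -> MISS (open row0); precharges=7
Acc 11: bank1 row1 -> MISS (open row1); precharges=8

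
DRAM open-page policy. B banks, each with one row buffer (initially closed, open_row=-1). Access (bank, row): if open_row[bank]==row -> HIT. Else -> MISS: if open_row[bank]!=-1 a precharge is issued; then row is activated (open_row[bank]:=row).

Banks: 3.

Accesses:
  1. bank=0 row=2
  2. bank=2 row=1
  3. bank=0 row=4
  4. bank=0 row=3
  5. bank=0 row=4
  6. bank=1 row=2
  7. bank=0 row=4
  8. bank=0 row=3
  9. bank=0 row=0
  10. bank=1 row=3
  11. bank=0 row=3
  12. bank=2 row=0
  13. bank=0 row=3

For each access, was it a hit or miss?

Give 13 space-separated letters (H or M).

Acc 1: bank0 row2 -> MISS (open row2); precharges=0
Acc 2: bank2 row1 -> MISS (open row1); precharges=0
Acc 3: bank0 row4 -> MISS (open row4); precharges=1
Acc 4: bank0 row3 -> MISS (open row3); precharges=2
Acc 5: bank0 row4 -> MISS (open row4); precharges=3
Acc 6: bank1 row2 -> MISS (open row2); precharges=3
Acc 7: bank0 row4 -> HIT
Acc 8: bank0 row3 -> MISS (open row3); precharges=4
Acc 9: bank0 row0 -> MISS (open row0); precharges=5
Acc 10: bank1 row3 -> MISS (open row3); precharges=6
Acc 11: bank0 row3 -> MISS (open row3); precharges=7
Acc 12: bank2 row0 -> MISS (open row0); precharges=8
Acc 13: bank0 row3 -> HIT

Answer: M M M M M M H M M M M M H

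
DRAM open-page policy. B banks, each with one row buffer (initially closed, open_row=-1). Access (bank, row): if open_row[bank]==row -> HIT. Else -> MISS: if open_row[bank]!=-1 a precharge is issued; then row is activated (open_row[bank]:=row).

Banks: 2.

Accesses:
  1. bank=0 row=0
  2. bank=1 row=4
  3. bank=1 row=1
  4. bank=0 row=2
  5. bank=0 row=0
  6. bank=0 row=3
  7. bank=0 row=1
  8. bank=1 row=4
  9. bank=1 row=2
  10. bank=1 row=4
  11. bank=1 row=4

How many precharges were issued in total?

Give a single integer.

Answer: 8

Derivation:
Acc 1: bank0 row0 -> MISS (open row0); precharges=0
Acc 2: bank1 row4 -> MISS (open row4); precharges=0
Acc 3: bank1 row1 -> MISS (open row1); precharges=1
Acc 4: bank0 row2 -> MISS (open row2); precharges=2
Acc 5: bank0 row0 -> MISS (open row0); precharges=3
Acc 6: bank0 row3 -> MISS (open row3); precharges=4
Acc 7: bank0 row1 -> MISS (open row1); precharges=5
Acc 8: bank1 row4 -> MISS (open row4); precharges=6
Acc 9: bank1 row2 -> MISS (open row2); precharges=7
Acc 10: bank1 row4 -> MISS (open row4); precharges=8
Acc 11: bank1 row4 -> HIT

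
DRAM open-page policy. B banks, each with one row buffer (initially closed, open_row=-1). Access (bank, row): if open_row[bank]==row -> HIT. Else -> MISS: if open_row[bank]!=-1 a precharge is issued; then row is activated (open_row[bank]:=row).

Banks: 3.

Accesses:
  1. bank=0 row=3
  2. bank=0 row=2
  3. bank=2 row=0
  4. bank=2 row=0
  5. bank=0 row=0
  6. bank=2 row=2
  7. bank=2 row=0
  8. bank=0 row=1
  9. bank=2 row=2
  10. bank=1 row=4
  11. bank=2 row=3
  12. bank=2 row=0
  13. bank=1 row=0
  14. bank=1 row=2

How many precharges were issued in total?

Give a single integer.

Acc 1: bank0 row3 -> MISS (open row3); precharges=0
Acc 2: bank0 row2 -> MISS (open row2); precharges=1
Acc 3: bank2 row0 -> MISS (open row0); precharges=1
Acc 4: bank2 row0 -> HIT
Acc 5: bank0 row0 -> MISS (open row0); precharges=2
Acc 6: bank2 row2 -> MISS (open row2); precharges=3
Acc 7: bank2 row0 -> MISS (open row0); precharges=4
Acc 8: bank0 row1 -> MISS (open row1); precharges=5
Acc 9: bank2 row2 -> MISS (open row2); precharges=6
Acc 10: bank1 row4 -> MISS (open row4); precharges=6
Acc 11: bank2 row3 -> MISS (open row3); precharges=7
Acc 12: bank2 row0 -> MISS (open row0); precharges=8
Acc 13: bank1 row0 -> MISS (open row0); precharges=9
Acc 14: bank1 row2 -> MISS (open row2); precharges=10

Answer: 10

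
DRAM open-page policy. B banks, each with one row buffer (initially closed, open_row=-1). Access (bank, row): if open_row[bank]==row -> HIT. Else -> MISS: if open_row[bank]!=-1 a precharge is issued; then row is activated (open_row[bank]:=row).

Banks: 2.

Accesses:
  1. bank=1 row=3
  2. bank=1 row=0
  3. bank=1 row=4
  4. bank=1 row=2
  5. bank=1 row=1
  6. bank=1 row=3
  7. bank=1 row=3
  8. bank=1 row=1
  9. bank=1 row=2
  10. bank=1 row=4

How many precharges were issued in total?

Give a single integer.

Answer: 8

Derivation:
Acc 1: bank1 row3 -> MISS (open row3); precharges=0
Acc 2: bank1 row0 -> MISS (open row0); precharges=1
Acc 3: bank1 row4 -> MISS (open row4); precharges=2
Acc 4: bank1 row2 -> MISS (open row2); precharges=3
Acc 5: bank1 row1 -> MISS (open row1); precharges=4
Acc 6: bank1 row3 -> MISS (open row3); precharges=5
Acc 7: bank1 row3 -> HIT
Acc 8: bank1 row1 -> MISS (open row1); precharges=6
Acc 9: bank1 row2 -> MISS (open row2); precharges=7
Acc 10: bank1 row4 -> MISS (open row4); precharges=8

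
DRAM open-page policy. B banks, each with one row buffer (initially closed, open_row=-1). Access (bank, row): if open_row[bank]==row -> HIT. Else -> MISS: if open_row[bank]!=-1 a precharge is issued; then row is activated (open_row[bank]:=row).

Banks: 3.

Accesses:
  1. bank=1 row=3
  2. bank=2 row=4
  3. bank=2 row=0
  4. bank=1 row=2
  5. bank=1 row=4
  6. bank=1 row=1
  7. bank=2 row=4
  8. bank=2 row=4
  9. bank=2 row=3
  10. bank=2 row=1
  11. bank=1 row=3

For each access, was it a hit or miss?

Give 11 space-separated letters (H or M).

Answer: M M M M M M M H M M M

Derivation:
Acc 1: bank1 row3 -> MISS (open row3); precharges=0
Acc 2: bank2 row4 -> MISS (open row4); precharges=0
Acc 3: bank2 row0 -> MISS (open row0); precharges=1
Acc 4: bank1 row2 -> MISS (open row2); precharges=2
Acc 5: bank1 row4 -> MISS (open row4); precharges=3
Acc 6: bank1 row1 -> MISS (open row1); precharges=4
Acc 7: bank2 row4 -> MISS (open row4); precharges=5
Acc 8: bank2 row4 -> HIT
Acc 9: bank2 row3 -> MISS (open row3); precharges=6
Acc 10: bank2 row1 -> MISS (open row1); precharges=7
Acc 11: bank1 row3 -> MISS (open row3); precharges=8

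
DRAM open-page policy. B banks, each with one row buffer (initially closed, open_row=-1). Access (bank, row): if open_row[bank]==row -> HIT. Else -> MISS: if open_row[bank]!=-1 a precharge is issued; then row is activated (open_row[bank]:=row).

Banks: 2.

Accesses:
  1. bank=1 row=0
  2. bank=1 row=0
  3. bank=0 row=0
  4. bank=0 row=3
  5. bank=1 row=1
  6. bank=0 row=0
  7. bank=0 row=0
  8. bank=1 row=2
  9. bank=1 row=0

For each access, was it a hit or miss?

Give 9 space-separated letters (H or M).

Answer: M H M M M M H M M

Derivation:
Acc 1: bank1 row0 -> MISS (open row0); precharges=0
Acc 2: bank1 row0 -> HIT
Acc 3: bank0 row0 -> MISS (open row0); precharges=0
Acc 4: bank0 row3 -> MISS (open row3); precharges=1
Acc 5: bank1 row1 -> MISS (open row1); precharges=2
Acc 6: bank0 row0 -> MISS (open row0); precharges=3
Acc 7: bank0 row0 -> HIT
Acc 8: bank1 row2 -> MISS (open row2); precharges=4
Acc 9: bank1 row0 -> MISS (open row0); precharges=5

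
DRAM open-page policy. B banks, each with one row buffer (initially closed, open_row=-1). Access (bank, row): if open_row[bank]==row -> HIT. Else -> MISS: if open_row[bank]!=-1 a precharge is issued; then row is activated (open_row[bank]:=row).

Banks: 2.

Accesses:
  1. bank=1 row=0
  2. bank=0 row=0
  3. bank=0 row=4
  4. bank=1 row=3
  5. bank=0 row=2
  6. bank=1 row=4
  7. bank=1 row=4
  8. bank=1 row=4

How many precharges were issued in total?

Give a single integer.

Answer: 4

Derivation:
Acc 1: bank1 row0 -> MISS (open row0); precharges=0
Acc 2: bank0 row0 -> MISS (open row0); precharges=0
Acc 3: bank0 row4 -> MISS (open row4); precharges=1
Acc 4: bank1 row3 -> MISS (open row3); precharges=2
Acc 5: bank0 row2 -> MISS (open row2); precharges=3
Acc 6: bank1 row4 -> MISS (open row4); precharges=4
Acc 7: bank1 row4 -> HIT
Acc 8: bank1 row4 -> HIT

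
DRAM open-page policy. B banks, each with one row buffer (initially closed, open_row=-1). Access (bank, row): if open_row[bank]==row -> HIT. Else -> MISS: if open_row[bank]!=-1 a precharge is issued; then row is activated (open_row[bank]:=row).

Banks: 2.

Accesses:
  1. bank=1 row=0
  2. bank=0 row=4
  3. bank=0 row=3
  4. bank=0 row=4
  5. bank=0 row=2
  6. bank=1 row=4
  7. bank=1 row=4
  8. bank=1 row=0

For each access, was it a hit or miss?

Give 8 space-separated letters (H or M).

Answer: M M M M M M H M

Derivation:
Acc 1: bank1 row0 -> MISS (open row0); precharges=0
Acc 2: bank0 row4 -> MISS (open row4); precharges=0
Acc 3: bank0 row3 -> MISS (open row3); precharges=1
Acc 4: bank0 row4 -> MISS (open row4); precharges=2
Acc 5: bank0 row2 -> MISS (open row2); precharges=3
Acc 6: bank1 row4 -> MISS (open row4); precharges=4
Acc 7: bank1 row4 -> HIT
Acc 8: bank1 row0 -> MISS (open row0); precharges=5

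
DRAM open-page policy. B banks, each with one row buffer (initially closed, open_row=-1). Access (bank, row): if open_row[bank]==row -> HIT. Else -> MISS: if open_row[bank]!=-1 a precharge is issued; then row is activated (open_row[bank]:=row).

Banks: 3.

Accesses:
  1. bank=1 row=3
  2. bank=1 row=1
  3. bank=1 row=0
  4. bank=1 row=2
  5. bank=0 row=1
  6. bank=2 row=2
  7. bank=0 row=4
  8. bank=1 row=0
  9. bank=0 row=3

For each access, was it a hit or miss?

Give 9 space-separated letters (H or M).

Answer: M M M M M M M M M

Derivation:
Acc 1: bank1 row3 -> MISS (open row3); precharges=0
Acc 2: bank1 row1 -> MISS (open row1); precharges=1
Acc 3: bank1 row0 -> MISS (open row0); precharges=2
Acc 4: bank1 row2 -> MISS (open row2); precharges=3
Acc 5: bank0 row1 -> MISS (open row1); precharges=3
Acc 6: bank2 row2 -> MISS (open row2); precharges=3
Acc 7: bank0 row4 -> MISS (open row4); precharges=4
Acc 8: bank1 row0 -> MISS (open row0); precharges=5
Acc 9: bank0 row3 -> MISS (open row3); precharges=6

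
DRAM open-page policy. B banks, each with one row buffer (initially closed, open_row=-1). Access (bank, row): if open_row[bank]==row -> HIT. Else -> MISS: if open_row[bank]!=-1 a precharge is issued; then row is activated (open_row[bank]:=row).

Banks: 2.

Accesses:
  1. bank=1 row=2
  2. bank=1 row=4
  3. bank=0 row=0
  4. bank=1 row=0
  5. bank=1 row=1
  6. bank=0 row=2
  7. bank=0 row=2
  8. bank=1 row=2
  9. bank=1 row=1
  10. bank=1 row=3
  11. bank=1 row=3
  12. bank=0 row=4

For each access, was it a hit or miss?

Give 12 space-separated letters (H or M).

Acc 1: bank1 row2 -> MISS (open row2); precharges=0
Acc 2: bank1 row4 -> MISS (open row4); precharges=1
Acc 3: bank0 row0 -> MISS (open row0); precharges=1
Acc 4: bank1 row0 -> MISS (open row0); precharges=2
Acc 5: bank1 row1 -> MISS (open row1); precharges=3
Acc 6: bank0 row2 -> MISS (open row2); precharges=4
Acc 7: bank0 row2 -> HIT
Acc 8: bank1 row2 -> MISS (open row2); precharges=5
Acc 9: bank1 row1 -> MISS (open row1); precharges=6
Acc 10: bank1 row3 -> MISS (open row3); precharges=7
Acc 11: bank1 row3 -> HIT
Acc 12: bank0 row4 -> MISS (open row4); precharges=8

Answer: M M M M M M H M M M H M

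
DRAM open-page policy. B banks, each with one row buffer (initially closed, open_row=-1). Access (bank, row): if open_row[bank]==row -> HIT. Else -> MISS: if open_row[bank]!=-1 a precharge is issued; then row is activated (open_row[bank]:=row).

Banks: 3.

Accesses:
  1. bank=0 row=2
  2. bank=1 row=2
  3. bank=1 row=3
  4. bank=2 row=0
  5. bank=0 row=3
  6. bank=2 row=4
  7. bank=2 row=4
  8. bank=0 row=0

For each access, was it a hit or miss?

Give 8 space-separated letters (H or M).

Answer: M M M M M M H M

Derivation:
Acc 1: bank0 row2 -> MISS (open row2); precharges=0
Acc 2: bank1 row2 -> MISS (open row2); precharges=0
Acc 3: bank1 row3 -> MISS (open row3); precharges=1
Acc 4: bank2 row0 -> MISS (open row0); precharges=1
Acc 5: bank0 row3 -> MISS (open row3); precharges=2
Acc 6: bank2 row4 -> MISS (open row4); precharges=3
Acc 7: bank2 row4 -> HIT
Acc 8: bank0 row0 -> MISS (open row0); precharges=4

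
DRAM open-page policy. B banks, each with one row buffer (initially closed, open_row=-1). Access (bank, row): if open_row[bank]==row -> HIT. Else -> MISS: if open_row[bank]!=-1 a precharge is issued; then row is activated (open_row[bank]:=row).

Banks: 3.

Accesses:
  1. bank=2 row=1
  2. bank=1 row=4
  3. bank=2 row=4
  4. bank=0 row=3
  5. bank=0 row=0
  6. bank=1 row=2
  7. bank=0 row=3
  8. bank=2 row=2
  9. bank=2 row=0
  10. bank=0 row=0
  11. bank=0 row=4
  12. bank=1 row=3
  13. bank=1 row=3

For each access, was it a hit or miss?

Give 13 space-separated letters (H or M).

Acc 1: bank2 row1 -> MISS (open row1); precharges=0
Acc 2: bank1 row4 -> MISS (open row4); precharges=0
Acc 3: bank2 row4 -> MISS (open row4); precharges=1
Acc 4: bank0 row3 -> MISS (open row3); precharges=1
Acc 5: bank0 row0 -> MISS (open row0); precharges=2
Acc 6: bank1 row2 -> MISS (open row2); precharges=3
Acc 7: bank0 row3 -> MISS (open row3); precharges=4
Acc 8: bank2 row2 -> MISS (open row2); precharges=5
Acc 9: bank2 row0 -> MISS (open row0); precharges=6
Acc 10: bank0 row0 -> MISS (open row0); precharges=7
Acc 11: bank0 row4 -> MISS (open row4); precharges=8
Acc 12: bank1 row3 -> MISS (open row3); precharges=9
Acc 13: bank1 row3 -> HIT

Answer: M M M M M M M M M M M M H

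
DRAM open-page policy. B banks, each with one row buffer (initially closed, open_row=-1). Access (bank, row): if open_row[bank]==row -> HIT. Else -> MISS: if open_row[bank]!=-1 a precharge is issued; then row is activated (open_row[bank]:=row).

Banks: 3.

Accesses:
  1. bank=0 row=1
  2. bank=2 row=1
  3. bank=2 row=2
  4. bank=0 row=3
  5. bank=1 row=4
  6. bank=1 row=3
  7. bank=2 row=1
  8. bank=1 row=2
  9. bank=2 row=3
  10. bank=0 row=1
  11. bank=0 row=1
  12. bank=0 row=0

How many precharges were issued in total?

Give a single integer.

Acc 1: bank0 row1 -> MISS (open row1); precharges=0
Acc 2: bank2 row1 -> MISS (open row1); precharges=0
Acc 3: bank2 row2 -> MISS (open row2); precharges=1
Acc 4: bank0 row3 -> MISS (open row3); precharges=2
Acc 5: bank1 row4 -> MISS (open row4); precharges=2
Acc 6: bank1 row3 -> MISS (open row3); precharges=3
Acc 7: bank2 row1 -> MISS (open row1); precharges=4
Acc 8: bank1 row2 -> MISS (open row2); precharges=5
Acc 9: bank2 row3 -> MISS (open row3); precharges=6
Acc 10: bank0 row1 -> MISS (open row1); precharges=7
Acc 11: bank0 row1 -> HIT
Acc 12: bank0 row0 -> MISS (open row0); precharges=8

Answer: 8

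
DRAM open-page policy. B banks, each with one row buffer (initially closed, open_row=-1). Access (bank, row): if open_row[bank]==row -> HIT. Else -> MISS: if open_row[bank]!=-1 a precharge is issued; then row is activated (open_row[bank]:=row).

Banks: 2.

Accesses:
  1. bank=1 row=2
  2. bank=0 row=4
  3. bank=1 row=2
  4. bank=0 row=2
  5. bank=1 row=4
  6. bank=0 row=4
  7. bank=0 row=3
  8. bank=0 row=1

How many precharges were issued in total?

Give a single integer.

Acc 1: bank1 row2 -> MISS (open row2); precharges=0
Acc 2: bank0 row4 -> MISS (open row4); precharges=0
Acc 3: bank1 row2 -> HIT
Acc 4: bank0 row2 -> MISS (open row2); precharges=1
Acc 5: bank1 row4 -> MISS (open row4); precharges=2
Acc 6: bank0 row4 -> MISS (open row4); precharges=3
Acc 7: bank0 row3 -> MISS (open row3); precharges=4
Acc 8: bank0 row1 -> MISS (open row1); precharges=5

Answer: 5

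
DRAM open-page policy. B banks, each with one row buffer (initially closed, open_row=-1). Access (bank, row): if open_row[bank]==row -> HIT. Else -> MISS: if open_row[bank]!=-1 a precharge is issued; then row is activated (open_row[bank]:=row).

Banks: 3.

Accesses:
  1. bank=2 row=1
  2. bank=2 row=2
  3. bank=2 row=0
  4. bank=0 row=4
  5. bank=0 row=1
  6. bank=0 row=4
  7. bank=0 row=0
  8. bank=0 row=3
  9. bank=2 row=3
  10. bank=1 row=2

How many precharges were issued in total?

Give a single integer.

Answer: 7

Derivation:
Acc 1: bank2 row1 -> MISS (open row1); precharges=0
Acc 2: bank2 row2 -> MISS (open row2); precharges=1
Acc 3: bank2 row0 -> MISS (open row0); precharges=2
Acc 4: bank0 row4 -> MISS (open row4); precharges=2
Acc 5: bank0 row1 -> MISS (open row1); precharges=3
Acc 6: bank0 row4 -> MISS (open row4); precharges=4
Acc 7: bank0 row0 -> MISS (open row0); precharges=5
Acc 8: bank0 row3 -> MISS (open row3); precharges=6
Acc 9: bank2 row3 -> MISS (open row3); precharges=7
Acc 10: bank1 row2 -> MISS (open row2); precharges=7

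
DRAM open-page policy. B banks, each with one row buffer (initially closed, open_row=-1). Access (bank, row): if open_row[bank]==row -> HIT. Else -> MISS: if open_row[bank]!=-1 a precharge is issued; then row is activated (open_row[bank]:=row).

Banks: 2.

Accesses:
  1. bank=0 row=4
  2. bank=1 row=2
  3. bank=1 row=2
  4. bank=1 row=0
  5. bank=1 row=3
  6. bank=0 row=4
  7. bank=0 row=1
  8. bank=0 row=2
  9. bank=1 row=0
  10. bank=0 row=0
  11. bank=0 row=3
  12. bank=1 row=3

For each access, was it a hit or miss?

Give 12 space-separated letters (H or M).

Acc 1: bank0 row4 -> MISS (open row4); precharges=0
Acc 2: bank1 row2 -> MISS (open row2); precharges=0
Acc 3: bank1 row2 -> HIT
Acc 4: bank1 row0 -> MISS (open row0); precharges=1
Acc 5: bank1 row3 -> MISS (open row3); precharges=2
Acc 6: bank0 row4 -> HIT
Acc 7: bank0 row1 -> MISS (open row1); precharges=3
Acc 8: bank0 row2 -> MISS (open row2); precharges=4
Acc 9: bank1 row0 -> MISS (open row0); precharges=5
Acc 10: bank0 row0 -> MISS (open row0); precharges=6
Acc 11: bank0 row3 -> MISS (open row3); precharges=7
Acc 12: bank1 row3 -> MISS (open row3); precharges=8

Answer: M M H M M H M M M M M M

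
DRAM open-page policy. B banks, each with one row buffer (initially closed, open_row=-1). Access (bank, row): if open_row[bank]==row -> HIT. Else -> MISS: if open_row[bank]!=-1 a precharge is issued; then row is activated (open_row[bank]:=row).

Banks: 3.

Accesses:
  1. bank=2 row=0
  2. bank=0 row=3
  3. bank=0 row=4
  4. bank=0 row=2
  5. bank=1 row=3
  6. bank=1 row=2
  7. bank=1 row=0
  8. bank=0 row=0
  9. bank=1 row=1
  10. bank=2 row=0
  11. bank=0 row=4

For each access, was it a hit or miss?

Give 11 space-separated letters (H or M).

Answer: M M M M M M M M M H M

Derivation:
Acc 1: bank2 row0 -> MISS (open row0); precharges=0
Acc 2: bank0 row3 -> MISS (open row3); precharges=0
Acc 3: bank0 row4 -> MISS (open row4); precharges=1
Acc 4: bank0 row2 -> MISS (open row2); precharges=2
Acc 5: bank1 row3 -> MISS (open row3); precharges=2
Acc 6: bank1 row2 -> MISS (open row2); precharges=3
Acc 7: bank1 row0 -> MISS (open row0); precharges=4
Acc 8: bank0 row0 -> MISS (open row0); precharges=5
Acc 9: bank1 row1 -> MISS (open row1); precharges=6
Acc 10: bank2 row0 -> HIT
Acc 11: bank0 row4 -> MISS (open row4); precharges=7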